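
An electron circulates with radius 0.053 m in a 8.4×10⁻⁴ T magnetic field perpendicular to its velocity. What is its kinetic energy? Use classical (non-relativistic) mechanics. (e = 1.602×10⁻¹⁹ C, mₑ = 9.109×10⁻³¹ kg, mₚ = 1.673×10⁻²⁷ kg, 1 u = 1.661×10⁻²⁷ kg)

v = |q|Br/m, then KE = ½mv² = (qBr)²/(2m).
v = (1.602×10⁻¹⁹)(8.4×10⁻⁴)(0.053)/9.109×10⁻³¹ ≈ 7.830×10⁶ m/s.
KE = ½(9.109×10⁻³¹)(7.830×10⁶)² ≈ 2.8×10⁻¹⁷ J.

KE ≈ 2.8×10⁻¹⁷ J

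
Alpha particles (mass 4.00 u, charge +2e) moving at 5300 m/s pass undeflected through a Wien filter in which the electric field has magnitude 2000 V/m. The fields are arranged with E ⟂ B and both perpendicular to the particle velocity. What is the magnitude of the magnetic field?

B = 0.38 T

Balance of forces in the selector: qE = qvB ⇒ B = E/v.
B = 2000/5300 = 0.38 T.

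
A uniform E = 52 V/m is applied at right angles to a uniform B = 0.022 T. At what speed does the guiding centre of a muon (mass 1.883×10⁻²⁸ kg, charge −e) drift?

In crossed fields the guiding centre drifts at v_d = |E×B|/B² = E/B, independent of charge and mass.
v_d = 52/0.022 = 2400 m/s.

v_d ≈ 2400 m/s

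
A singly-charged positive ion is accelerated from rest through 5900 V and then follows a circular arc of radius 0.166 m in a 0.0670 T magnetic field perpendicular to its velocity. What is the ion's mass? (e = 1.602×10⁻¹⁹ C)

m ≈ 1.68×10⁻²⁷ kg

Combine |q|V = ½mv² and r = mv/(|q|B): eliminate v to get m = qB²r²/(2V).
m = (1.602×10⁻¹⁹)(0.0670)²(0.166)²/(2·5900) ≈ 1.68×10⁻²⁷ kg.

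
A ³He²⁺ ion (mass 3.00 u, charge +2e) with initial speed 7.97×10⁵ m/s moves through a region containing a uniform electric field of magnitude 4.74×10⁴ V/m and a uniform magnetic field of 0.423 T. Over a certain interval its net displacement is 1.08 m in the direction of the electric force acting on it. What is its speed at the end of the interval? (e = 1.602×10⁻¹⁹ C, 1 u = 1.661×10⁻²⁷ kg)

B does no work; ΔKE = |q|E d.
½mv_f² = ½mv₀² + |q|Ed = ½(4.983×10⁻²⁷)(7.97×10⁵)² + (3.204×10⁻¹⁹)(4.74×10⁴)(1.08) ≈ 1.583×10⁻¹⁵ J + 1.640×10⁻¹⁴ J ≈ 1.798×10⁻¹⁴ J.
v_f = √(2·1.798×10⁻¹⁴/4.983×10⁻²⁷) ≈ 2.69×10⁶ m/s.

v_f ≈ 2.69×10⁶ m/s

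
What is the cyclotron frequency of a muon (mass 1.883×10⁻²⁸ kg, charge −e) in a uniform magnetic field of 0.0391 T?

f = |q|B/(2πm).
f = (1.602×10⁻¹⁹)(0.0391)/(2π·1.883×10⁻²⁸) ≈ 5.29×10⁶ Hz.

f ≈ 5.29×10⁶ Hz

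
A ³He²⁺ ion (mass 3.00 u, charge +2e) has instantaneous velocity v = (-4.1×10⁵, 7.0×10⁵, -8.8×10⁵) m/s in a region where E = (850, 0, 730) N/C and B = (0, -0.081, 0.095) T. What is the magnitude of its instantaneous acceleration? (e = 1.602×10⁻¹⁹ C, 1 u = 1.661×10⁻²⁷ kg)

v×B = (-4780, 3.90×10⁴, 3.32×10⁴) N/C.
E + v×B = (-3930, 3.90×10⁴, 3.39×10⁴) N/C.
F = q(E + v×B) = (3.204×10⁻¹⁹ C)·(-3930, 3.90×10⁴, 3.39×10⁴) = (-1.26×10⁻¹⁵, 1.25×10⁻¹⁴, 1.09×10⁻¹⁴) N.
|a| = |F|/m = 1.660×10⁻¹⁴/4.983×10⁻²⁷ ≈ 3.33×10¹² m/s².

|a| ≈ 3.33×10¹² m/s²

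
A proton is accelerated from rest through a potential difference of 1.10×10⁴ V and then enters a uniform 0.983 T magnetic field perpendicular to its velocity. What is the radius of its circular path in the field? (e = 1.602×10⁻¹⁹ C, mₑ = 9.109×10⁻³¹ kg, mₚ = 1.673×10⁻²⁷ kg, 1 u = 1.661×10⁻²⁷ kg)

Acceleration: |q|V = ½mv² ⇒ v = √(2|q|V/m) = √(2·1.602×10⁻¹⁹·1.10×10⁴/1.673×10⁻²⁷) ≈ 1.451×10⁶ m/s.
In the field: r = mv/(|q|B) = (1.673×10⁻²⁷)(1.451×10⁶)/((1.602×10⁻¹⁹)(0.983)) ≈ 0.0154 m.

r ≈ 0.0154 m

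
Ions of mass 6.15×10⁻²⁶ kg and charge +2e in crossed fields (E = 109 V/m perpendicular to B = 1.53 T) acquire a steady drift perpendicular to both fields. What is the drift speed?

v_d ≈ 71.2 m/s

In crossed fields the guiding centre drifts at v_d = |E×B|/B² = E/B, independent of charge and mass.
v_d = 109/1.53 = 71.2 m/s.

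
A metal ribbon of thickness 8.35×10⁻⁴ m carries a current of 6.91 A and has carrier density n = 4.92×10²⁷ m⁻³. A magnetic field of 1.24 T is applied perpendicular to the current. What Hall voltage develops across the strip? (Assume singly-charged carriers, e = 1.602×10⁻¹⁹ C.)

V_H = IB/(n e t).
V_H = (6.91)(1.24)/((4.92×10²⁷)(1.602×10⁻¹⁹)(8.35×10⁻⁴)) ≈ 1.30×10⁻⁵ V.

V_H ≈ 1.30×10⁻⁵ V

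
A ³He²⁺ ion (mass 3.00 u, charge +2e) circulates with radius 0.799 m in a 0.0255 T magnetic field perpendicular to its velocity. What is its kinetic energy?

v = |q|Br/m, then KE = ½mv² = (qBr)²/(2m).
v = (3.204×10⁻¹⁹)(0.0255)(0.799)/4.983×10⁻²⁷ ≈ 1.310×10⁶ m/s.
KE = ½(4.983×10⁻²⁷)(1.310×10⁶)² ≈ 4.28×10⁻¹⁵ J = 2.67×10⁴ eV.

KE ≈ 2.67×10⁴ eV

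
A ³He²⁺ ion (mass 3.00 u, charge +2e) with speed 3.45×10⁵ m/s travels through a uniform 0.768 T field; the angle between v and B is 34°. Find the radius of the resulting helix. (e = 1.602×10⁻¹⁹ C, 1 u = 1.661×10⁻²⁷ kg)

v⊥ = v sinθ = 3.45×10⁵·sin34° ≈ 1.929×10⁵ m/s.
r = m v⊥/(|q|B) = (4.983×10⁻²⁷)(1.929×10⁵)/((3.204×10⁻¹⁹)(0.768)) ≈ 3.91×10⁻³ m.

r ≈ 3.91×10⁻³ m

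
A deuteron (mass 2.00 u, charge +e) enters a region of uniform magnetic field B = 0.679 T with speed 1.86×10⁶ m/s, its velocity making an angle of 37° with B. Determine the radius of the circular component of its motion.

r ≈ 0.0342 m

v⊥ = v sinθ = 1.86×10⁶·sin37° ≈ 1.119×10⁶ m/s.
r = m v⊥/(|q|B) = (3.322×10⁻²⁷)(1.119×10⁶)/((1.602×10⁻¹⁹)(0.679)) ≈ 0.0342 m.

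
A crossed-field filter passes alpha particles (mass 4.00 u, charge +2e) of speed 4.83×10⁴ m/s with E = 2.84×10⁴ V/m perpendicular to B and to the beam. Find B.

Balance of forces in the selector: qE = qvB ⇒ B = E/v.
B = 2.84×10⁴/4.83×10⁴ = 0.588 T.

B = 0.588 T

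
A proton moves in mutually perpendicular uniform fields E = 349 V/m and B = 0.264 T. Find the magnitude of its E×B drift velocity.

v_d ≈ 1320 m/s

The E×B drift speed is v_d = E/B.
v_d = 349/0.264 = 1320 m/s.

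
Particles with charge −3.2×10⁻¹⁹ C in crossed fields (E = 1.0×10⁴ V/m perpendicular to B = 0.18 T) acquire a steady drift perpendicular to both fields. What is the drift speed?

The steady drift has the magnetic force balancing the electric force, so v_d = E/B.
v_d = 1.0×10⁴/0.18 = 5.6×10⁴ m/s.

v_d ≈ 5.6×10⁴ m/s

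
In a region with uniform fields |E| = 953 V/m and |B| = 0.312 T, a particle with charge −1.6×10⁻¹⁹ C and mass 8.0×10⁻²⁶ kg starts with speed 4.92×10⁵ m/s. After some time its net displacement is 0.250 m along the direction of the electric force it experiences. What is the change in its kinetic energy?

The magnetic force is always ⟂ v and does no work; only the electric force changes KE.
ΔKE = F_E · d = |q|E d = (1.6×10⁻¹⁹)(953)(0.250) ≈ 3.81×10⁻¹⁷ J.

ΔKE ≈ 3.81×10⁻¹⁷ J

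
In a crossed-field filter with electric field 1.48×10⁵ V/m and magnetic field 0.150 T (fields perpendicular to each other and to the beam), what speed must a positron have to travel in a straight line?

v = 9.87×10⁵ m/s

For undeflected motion the electric and magnetic forces balance: qE = qvB.
v = E/B = 1.48×10⁵/0.150 = 9.87×10⁵ m/s.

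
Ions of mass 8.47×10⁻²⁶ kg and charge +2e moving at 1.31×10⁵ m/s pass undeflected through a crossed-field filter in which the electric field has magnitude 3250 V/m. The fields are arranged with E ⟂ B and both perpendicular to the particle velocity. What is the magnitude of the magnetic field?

B = 0.0248 T

Balance of forces in the selector: qE = qvB ⇒ B = E/v.
B = 3250/1.31×10⁵ = 0.0248 T.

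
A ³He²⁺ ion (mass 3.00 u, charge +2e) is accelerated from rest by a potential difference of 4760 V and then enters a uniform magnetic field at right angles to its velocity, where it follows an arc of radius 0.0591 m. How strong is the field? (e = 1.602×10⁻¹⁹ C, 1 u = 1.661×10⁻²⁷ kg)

v = √(2|q|V/m) = √(2·3.204×10⁻¹⁹·4760/4.983×10⁻²⁷) ≈ 7.824×10⁵ m/s.
B = mv/(|q|r) = (4.983×10⁻²⁷)(7.824×10⁵)/((3.204×10⁻¹⁹)(0.0591)) ≈ 0.206 T.

B ≈ 0.206 T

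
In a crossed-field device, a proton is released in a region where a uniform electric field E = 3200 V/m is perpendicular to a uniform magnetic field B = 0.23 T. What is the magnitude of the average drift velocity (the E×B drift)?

v_d ≈ 1.4×10⁴ m/s

In crossed fields the guiding centre drifts at v_d = |E×B|/B² = E/B, independent of charge and mass.
v_d = 3200/0.23 = 1.4×10⁴ m/s.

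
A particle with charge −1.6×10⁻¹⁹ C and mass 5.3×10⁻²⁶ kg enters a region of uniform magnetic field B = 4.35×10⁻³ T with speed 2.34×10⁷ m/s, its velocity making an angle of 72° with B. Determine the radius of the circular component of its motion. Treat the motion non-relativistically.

r ≈ 1690 m

v⊥ = v sinθ = 2.34×10⁷·sin72° ≈ 2.225×10⁷ m/s.
r = m v⊥/(|q|B) = (5.3×10⁻²⁶)(2.225×10⁷)/((1.6×10⁻¹⁹)(4.35×10⁻³)) ≈ 1690 m.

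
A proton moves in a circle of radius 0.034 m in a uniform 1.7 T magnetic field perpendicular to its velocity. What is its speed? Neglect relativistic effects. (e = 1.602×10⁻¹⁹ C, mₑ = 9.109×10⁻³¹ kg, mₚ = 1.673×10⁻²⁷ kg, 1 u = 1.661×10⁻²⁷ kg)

v ≈ 5.5×10⁶ m/s

From |q|vB = mv²/r, v = |q|Br/m.
v = (1.602×10⁻¹⁹)(1.7)(0.034)/1.673×10⁻²⁷ ≈ 5.5×10⁶ m/s.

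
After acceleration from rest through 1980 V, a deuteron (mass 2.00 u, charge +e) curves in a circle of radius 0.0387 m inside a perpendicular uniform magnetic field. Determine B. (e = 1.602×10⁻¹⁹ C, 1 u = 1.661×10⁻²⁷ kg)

B ≈ 0.234 T

v = √(2|q|V/m) = √(2·1.602×10⁻¹⁹·1980/3.322×10⁻²⁷) ≈ 4.370×10⁵ m/s.
B = mv/(|q|r) = (3.322×10⁻²⁷)(4.370×10⁵)/((1.602×10⁻¹⁹)(0.0387)) ≈ 0.234 T.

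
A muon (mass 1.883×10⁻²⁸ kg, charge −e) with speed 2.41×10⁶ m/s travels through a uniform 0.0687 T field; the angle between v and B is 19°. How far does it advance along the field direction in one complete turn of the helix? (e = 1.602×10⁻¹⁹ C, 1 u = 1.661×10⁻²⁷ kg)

v∥ = v cosθ = 2.41×10⁶·cos19° ≈ 2.279×10⁶ m/s.
T = 2πm/(|q|B) = 2π(1.883×10⁻²⁸)/((1.602×10⁻¹⁹)(0.0687)) ≈ 1.075×10⁻⁷ s.
pitch = v∥ T = (2.279×10⁶)(1.075×10⁻⁷) ≈ 0.245 m.

p ≈ 0.245 m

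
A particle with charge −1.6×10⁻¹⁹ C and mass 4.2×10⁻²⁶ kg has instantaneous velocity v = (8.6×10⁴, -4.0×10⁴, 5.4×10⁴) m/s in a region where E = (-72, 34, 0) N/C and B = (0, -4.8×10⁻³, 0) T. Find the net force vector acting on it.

v×B = (259, 0, -413) N/C.
E + v×B = (187, 34.0, -413) N/C.
F = q(E + v×B) = (−1.6×10⁻¹⁹ C)·(187, 34.0, -413) = (-3.00×10⁻¹⁷, -5.44×10⁻¹⁸, 6.60×10⁻¹⁷) N.

F ≈ (-3.00×10⁻¹⁷, -5.44×10⁻¹⁸, 6.60×10⁻¹⁷) N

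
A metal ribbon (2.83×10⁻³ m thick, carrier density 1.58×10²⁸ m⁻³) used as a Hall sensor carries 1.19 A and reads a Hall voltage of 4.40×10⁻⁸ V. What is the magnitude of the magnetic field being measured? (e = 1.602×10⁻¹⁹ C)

From V_H = IB/(n e t), B = V_H n e t / I.
B = (4.40×10⁻⁸)(1.58×10²⁸)(1.602×10⁻¹⁹)(2.83×10⁻³)/1.19 ≈ 0.265 T.

B ≈ 0.265 T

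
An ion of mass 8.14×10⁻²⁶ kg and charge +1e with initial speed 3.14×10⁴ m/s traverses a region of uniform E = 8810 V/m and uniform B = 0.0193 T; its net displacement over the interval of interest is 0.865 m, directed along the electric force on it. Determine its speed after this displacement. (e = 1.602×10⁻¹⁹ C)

B does no work; ΔKE = |q|E d.
½mv_f² = ½mv₀² + |q|Ed = ½(8.14×10⁻²⁶)(3.14×10⁴)² + (1.602×10⁻¹⁹)(8810)(0.865) ≈ 4.013×10⁻¹⁷ J + 1.221×10⁻¹⁵ J ≈ 1.261×10⁻¹⁵ J.
v_f = √(2·1.261×10⁻¹⁵/8.14×10⁻²⁶) ≈ 1.76×10⁵ m/s.

v_f ≈ 1.76×10⁵ m/s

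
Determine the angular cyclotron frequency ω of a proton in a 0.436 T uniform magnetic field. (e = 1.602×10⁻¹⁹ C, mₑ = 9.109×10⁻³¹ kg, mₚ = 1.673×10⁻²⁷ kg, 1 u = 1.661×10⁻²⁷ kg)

ω = |q|B/m.
ω = (1.602×10⁻¹⁹)(0.436)/1.673×10⁻²⁷ ≈ 4.17×10⁷ rad/s.

ω ≈ 4.17×10⁷ rad/s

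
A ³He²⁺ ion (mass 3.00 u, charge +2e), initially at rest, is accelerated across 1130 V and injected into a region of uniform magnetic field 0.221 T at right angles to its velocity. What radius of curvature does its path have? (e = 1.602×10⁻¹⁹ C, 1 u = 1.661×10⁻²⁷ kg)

Acceleration: |q|V = ½mv² ⇒ v = √(2|q|V/m) = √(2·3.204×10⁻¹⁹·1130/4.983×10⁻²⁷) ≈ 3.812×10⁵ m/s.
In the field: r = mv/(|q|B) = (4.983×10⁻²⁷)(3.812×10⁵)/((3.204×10⁻¹⁹)(0.221)) ≈ 0.0268 m.

r ≈ 0.0268 m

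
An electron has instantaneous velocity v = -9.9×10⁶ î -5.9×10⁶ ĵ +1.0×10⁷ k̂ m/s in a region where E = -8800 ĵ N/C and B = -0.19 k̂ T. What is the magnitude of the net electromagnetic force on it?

|F| ≈ 3.52×10⁻¹³ N

v×B = (1.12×10⁶, -1.88×10⁶, 0) N/C.
E + v×B = (1.12×10⁶, -1.89×10⁶, 0) N/C.
F = q(E + v×B) = (−1.602×10⁻¹⁹ C)·(1.12×10⁶, -1.89×10⁶, 0) = (-1.80×10⁻¹³, 3.03×10⁻¹³, 0) N.
|F| = 3.52×10⁻¹³ N.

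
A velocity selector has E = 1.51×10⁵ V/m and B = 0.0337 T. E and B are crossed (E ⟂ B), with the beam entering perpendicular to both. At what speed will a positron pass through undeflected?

Zero net Lorentz force requires |qE| = |q v×B|, i.e. E = vB.
v = E/B = 1.51×10⁵/0.0337 = 4.48×10⁶ m/s.

v = 4.48×10⁶ m/s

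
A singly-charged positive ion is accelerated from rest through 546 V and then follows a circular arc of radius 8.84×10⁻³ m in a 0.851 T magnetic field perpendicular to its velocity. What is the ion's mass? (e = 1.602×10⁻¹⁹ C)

m ≈ 8.30×10⁻²⁷ kg

Combine |q|V = ½mv² and r = mv/(|q|B): eliminate v to get m = qB²r²/(2V).
m = (1.602×10⁻¹⁹)(0.851)²(8.84×10⁻³)²/(2·546) ≈ 8.30×10⁻²⁷ kg.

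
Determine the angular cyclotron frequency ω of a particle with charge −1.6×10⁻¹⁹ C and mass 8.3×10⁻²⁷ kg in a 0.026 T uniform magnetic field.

ω = |q|B/m.
ω = (1.6×10⁻¹⁹)(0.026)/8.3×10⁻²⁷ ≈ 5.0×10⁵ rad/s.

ω ≈ 5.0×10⁵ rad/s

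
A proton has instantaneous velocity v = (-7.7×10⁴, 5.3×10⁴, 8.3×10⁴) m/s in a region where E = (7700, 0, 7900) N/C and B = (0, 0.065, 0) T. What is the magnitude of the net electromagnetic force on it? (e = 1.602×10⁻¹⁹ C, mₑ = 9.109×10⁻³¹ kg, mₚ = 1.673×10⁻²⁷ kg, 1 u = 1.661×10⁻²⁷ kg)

|F| ≈ 5.93×10⁻¹⁶ N

v×B = (-5400, 0, -5000) N/C.
E + v×B = (2300, 0, 2900) N/C.
F = q(E + v×B) = (1.602×10⁻¹⁹ C)·(2300, 0, 2900) = (3.69×10⁻¹⁶, 0, 4.64×10⁻¹⁶) N.
|F| = 5.93×10⁻¹⁶ N.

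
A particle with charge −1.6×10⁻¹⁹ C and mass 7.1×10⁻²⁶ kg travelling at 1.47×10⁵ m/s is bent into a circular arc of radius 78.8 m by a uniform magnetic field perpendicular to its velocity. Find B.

From |q|vB = mv²/r, B = mv/(|q|r).
B = (7.1×10⁻²⁶)(1.47×10⁵)/((1.6×10⁻¹⁹)(78.8)) ≈ 8.28×10⁻⁴ T.

B ≈ 8.28×10⁻⁴ T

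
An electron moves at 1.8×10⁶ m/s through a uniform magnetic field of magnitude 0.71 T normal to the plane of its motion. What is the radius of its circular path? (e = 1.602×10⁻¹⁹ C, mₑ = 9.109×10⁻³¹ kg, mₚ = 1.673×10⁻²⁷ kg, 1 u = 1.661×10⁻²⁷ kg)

The magnetic force provides the centripetal force: |q|vB = mv²/r.
r = mv/(|q|B) = (9.109×10⁻³¹)(1.8×10⁶)/((1.602×10⁻¹⁹)(0.71)) ≈ 1.4×10⁻⁵ m.

r ≈ 1.4×10⁻⁵ m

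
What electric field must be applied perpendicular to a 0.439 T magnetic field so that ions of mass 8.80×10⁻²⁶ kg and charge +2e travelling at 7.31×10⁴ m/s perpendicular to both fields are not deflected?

E = 3.21×10⁴ V/m

For straight-line motion qE = qvB, so E = vB.
E = 7.31×10⁴ × 0.439 = 3.21×10⁴ V/m.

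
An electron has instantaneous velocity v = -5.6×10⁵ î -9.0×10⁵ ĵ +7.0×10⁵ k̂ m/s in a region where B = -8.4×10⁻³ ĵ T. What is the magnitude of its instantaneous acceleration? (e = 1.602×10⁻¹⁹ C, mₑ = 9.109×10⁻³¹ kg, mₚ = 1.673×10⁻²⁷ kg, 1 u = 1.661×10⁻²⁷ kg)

v×B = (5880, 0, 4700) N/C.
F = q v×B = (−1.602×10⁻¹⁹ C)·(5880, 0, 4700) = (-9.42×10⁻¹⁶, 0, -7.54×10⁻¹⁶) N.
|a| = |F|/m = 1.206×10⁻¹⁵/9.109×10⁻³¹ ≈ 1.32×10¹⁵ m/s².

|a| ≈ 1.32×10¹⁵ m/s²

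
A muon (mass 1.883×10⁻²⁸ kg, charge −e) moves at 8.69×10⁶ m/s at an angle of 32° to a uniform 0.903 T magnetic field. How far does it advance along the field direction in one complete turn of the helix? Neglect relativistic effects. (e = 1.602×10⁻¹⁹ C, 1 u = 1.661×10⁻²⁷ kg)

p ≈ 0.0603 m

v∥ = v cosθ = 8.69×10⁶·cos32° ≈ 7.370×10⁶ m/s.
T = 2πm/(|q|B) = 2π(1.883×10⁻²⁸)/((1.602×10⁻¹⁹)(0.903)) ≈ 8.179×10⁻⁹ s.
pitch = v∥ T = (7.370×10⁶)(8.179×10⁻⁹) ≈ 0.0603 m.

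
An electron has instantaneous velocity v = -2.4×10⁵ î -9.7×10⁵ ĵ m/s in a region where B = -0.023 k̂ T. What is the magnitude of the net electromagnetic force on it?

|F| ≈ 3.68×10⁻¹⁵ N

v×B = (2.23×10⁴, -5520, 0) N/C.
F = q v×B = (−1.602×10⁻¹⁹ C)·(2.23×10⁴, -5520, 0) = (-3.57×10⁻¹⁵, 8.84×10⁻¹⁶, 0) N.
|F| = 3.68×10⁻¹⁵ N.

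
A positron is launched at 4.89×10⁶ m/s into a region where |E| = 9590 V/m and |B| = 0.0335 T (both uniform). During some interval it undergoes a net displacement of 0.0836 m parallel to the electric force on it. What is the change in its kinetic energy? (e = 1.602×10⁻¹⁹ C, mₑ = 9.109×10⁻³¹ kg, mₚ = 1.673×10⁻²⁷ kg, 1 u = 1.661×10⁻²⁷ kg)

ΔKE ≈ 1.28×10⁻¹⁶ J

The magnetic force is always ⟂ v and does no work; only the electric force changes KE.
ΔKE = F_E · d = |q|E d = (1.602×10⁻¹⁹)(9590)(0.0836) ≈ 1.28×10⁻¹⁶ J.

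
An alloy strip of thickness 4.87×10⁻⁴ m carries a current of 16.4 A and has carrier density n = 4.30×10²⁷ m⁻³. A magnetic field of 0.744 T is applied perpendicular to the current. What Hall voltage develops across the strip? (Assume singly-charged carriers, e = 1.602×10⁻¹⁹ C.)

V_H ≈ 3.64×10⁻⁵ V

V_H = IB/(n e t).
V_H = (16.4)(0.744)/((4.30×10²⁷)(1.602×10⁻¹⁹)(4.87×10⁻⁴)) ≈ 3.64×10⁻⁵ V.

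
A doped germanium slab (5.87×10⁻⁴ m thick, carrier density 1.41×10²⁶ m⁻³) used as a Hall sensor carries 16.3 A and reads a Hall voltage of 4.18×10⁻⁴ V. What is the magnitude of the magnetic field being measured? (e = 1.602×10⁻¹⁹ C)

B ≈ 0.340 T

From V_H = IB/(n e t), B = V_H n e t / I.
B = (4.18×10⁻⁴)(1.41×10²⁶)(1.602×10⁻¹⁹)(5.87×10⁻⁴)/16.3 ≈ 0.340 T.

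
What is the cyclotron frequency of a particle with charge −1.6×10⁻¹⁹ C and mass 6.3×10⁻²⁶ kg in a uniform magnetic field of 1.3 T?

f = |q|B/(2πm).
f = (1.6×10⁻¹⁹)(1.3)/(2π·6.3×10⁻²⁶) ≈ 5.3×10⁵ Hz.

f ≈ 5.3×10⁵ Hz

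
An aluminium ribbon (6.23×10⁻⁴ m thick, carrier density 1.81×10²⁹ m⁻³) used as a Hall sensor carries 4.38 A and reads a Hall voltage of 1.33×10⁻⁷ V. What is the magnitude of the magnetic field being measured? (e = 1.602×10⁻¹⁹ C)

B ≈ 0.549 T

From V_H = IB/(n e t), B = V_H n e t / I.
B = (1.33×10⁻⁷)(1.81×10²⁹)(1.602×10⁻¹⁹)(6.23×10⁻⁴)/4.38 ≈ 0.549 T.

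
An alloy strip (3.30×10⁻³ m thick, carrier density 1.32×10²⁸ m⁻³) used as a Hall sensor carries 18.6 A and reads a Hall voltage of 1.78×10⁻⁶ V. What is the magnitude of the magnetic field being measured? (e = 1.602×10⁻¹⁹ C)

B ≈ 0.668 T

From V_H = IB/(n e t), B = V_H n e t / I.
B = (1.78×10⁻⁶)(1.32×10²⁸)(1.602×10⁻¹⁹)(3.30×10⁻³)/18.6 ≈ 0.668 T.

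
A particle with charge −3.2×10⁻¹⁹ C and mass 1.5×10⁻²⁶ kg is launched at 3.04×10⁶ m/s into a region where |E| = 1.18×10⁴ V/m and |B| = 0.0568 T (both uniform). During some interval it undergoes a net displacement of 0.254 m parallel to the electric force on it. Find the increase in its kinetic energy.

ΔKE ≈ 9.59×10⁻¹⁶ J

The magnetic force is always ⟂ v and does no work; only the electric force changes KE.
ΔKE = F_E · d = |q|E d = (3.2×10⁻¹⁹)(1.18×10⁴)(0.254) ≈ 9.59×10⁻¹⁶ J.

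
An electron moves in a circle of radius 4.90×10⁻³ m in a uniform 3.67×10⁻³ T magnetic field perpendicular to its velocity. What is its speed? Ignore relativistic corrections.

From |q|vB = mv²/r, v = |q|Br/m.
v = (1.602×10⁻¹⁹)(3.67×10⁻³)(4.90×10⁻³)/9.109×10⁻³¹ ≈ 3.16×10⁶ m/s.

v ≈ 3.16×10⁶ m/s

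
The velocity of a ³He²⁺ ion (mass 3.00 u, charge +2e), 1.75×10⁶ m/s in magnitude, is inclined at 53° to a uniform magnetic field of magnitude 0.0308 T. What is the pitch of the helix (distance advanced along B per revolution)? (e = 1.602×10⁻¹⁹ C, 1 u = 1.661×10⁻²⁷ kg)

v∥ = v cosθ = 1.75×10⁶·cos53° ≈ 1.053×10⁶ m/s.
T = 2πm/(|q|B) = 2π(4.983×10⁻²⁷)/((3.204×10⁻¹⁹)(0.0308)) ≈ 3.173×10⁻⁶ s.
pitch = v∥ T = (1.053×10⁶)(3.173×10⁻⁶) ≈ 3.34 m.

p ≈ 3.34 m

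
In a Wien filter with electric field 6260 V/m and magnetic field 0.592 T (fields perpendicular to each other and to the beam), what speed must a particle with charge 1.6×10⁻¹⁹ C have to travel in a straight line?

Zero net Lorentz force requires |qE| = |q v×B|, i.e. E = vB.
v = E/B = 6260/0.592 = 1.06×10⁴ m/s.

v = 1.06×10⁴ m/s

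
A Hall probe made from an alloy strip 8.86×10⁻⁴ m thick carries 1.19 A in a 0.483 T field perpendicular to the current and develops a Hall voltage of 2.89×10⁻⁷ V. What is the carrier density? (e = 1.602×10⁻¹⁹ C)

From V_H = IB/(n e t), n = IB/(V_H e t).
n = (1.19)(0.483)/((2.89×10⁻⁷)(1.602×10⁻¹⁹)(8.86×10⁻⁴)) ≈ 1.40×10²⁸ m⁻³.

n ≈ 1.40×10²⁸ m⁻³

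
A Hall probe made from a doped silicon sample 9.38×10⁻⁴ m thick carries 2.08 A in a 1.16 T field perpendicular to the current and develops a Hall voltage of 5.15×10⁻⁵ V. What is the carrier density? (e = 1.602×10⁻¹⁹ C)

From V_H = IB/(n e t), n = IB/(V_H e t).
n = (2.08)(1.16)/((5.15×10⁻⁵)(1.602×10⁻¹⁹)(9.38×10⁻⁴)) ≈ 3.12×10²⁶ m⁻³.

n ≈ 3.12×10²⁶ m⁻³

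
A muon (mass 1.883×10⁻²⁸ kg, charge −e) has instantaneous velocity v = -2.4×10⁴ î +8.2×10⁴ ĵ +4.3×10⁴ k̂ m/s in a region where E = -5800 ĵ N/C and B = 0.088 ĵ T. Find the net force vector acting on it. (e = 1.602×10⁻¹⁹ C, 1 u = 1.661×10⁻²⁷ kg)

v×B = (-3780, 0, -2110) N/C.
E + v×B = (-3780, -5800, -2110) N/C.
F = q(E + v×B) = (−1.602×10⁻¹⁹ C)·(-3780, -5800, -2110) = (6.06×10⁻¹⁶, 9.29×10⁻¹⁶, 3.38×10⁻¹⁶) N.

F ≈ (6.06×10⁻¹⁶, 9.29×10⁻¹⁶, 3.38×10⁻¹⁶) N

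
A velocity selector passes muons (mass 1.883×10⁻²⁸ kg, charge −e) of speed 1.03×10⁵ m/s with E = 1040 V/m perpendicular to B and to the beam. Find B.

Balance of forces in the selector: qE = qvB ⇒ B = E/v.
B = 1040/1.03×10⁵ = 0.0101 T.

B = 0.0101 T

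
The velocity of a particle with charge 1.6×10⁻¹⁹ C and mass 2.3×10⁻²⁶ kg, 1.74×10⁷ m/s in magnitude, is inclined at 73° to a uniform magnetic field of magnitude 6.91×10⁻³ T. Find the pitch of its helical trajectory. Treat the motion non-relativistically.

p ≈ 665 m

v∥ = v cosθ = 1.74×10⁷·cos73° ≈ 5.087×10⁶ m/s.
T = 2πm/(|q|B) = 2π(2.3×10⁻²⁶)/((1.6×10⁻¹⁹)(6.91×10⁻³)) ≈ 1.307×10⁻⁴ s.
pitch = v∥ T = (5.087×10⁶)(1.307×10⁻⁴) ≈ 665 m.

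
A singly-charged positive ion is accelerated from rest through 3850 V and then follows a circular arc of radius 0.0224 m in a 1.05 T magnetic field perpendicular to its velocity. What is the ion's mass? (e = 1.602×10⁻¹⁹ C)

m ≈ 1.15×10⁻²⁶ kg

Combine |q|V = ½mv² and r = mv/(|q|B): eliminate v to get m = qB²r²/(2V).
m = (1.602×10⁻¹⁹)(1.05)²(0.0224)²/(2·3850) ≈ 1.15×10⁻²⁶ kg.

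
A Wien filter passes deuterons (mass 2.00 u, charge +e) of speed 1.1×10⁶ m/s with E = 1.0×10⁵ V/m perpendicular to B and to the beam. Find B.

Balance of forces in the selector: qE = qvB ⇒ B = E/v.
B = 1.0×10⁵/1.1×10⁶ = 0.091 T.

B = 0.091 T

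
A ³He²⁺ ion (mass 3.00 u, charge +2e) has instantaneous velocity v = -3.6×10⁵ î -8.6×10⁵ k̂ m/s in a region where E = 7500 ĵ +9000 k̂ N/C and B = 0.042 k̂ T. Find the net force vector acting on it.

F ≈ (0, 7.25×10⁻¹⁵, 2.88×10⁻¹⁵) N

v×B = (0, 1.51×10⁴, 0) N/C.
E + v×B = (0, 2.26×10⁴, 9000) N/C.
F = q(E + v×B) = (3.204×10⁻¹⁹ C)·(0, 2.26×10⁴, 9000) = (0, 7.25×10⁻¹⁵, 2.88×10⁻¹⁵) N.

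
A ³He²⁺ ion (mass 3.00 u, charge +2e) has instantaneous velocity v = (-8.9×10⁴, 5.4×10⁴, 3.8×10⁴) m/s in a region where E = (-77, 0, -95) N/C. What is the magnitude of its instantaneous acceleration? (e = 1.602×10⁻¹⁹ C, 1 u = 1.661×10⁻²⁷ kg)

Only an electric field acts, so F = qE = (3.204×10⁻¹⁹ C)·(-77.0, 0, -95.0) = (-2.47×10⁻¹⁷, 0, -3.04×10⁻¹⁷) N.
|a| = |F|/m = 3.918×10⁻¹⁷/4.983×10⁻²⁷ ≈ 7.86×10⁹ m/s².

|a| ≈ 7.86×10⁹ m/s²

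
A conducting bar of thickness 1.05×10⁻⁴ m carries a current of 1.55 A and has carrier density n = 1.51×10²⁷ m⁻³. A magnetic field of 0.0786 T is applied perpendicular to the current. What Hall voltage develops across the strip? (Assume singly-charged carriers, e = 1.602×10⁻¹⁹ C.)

V_H ≈ 4.80×10⁻⁶ V

V_H = IB/(n e t).
V_H = (1.55)(0.0786)/((1.51×10²⁷)(1.602×10⁻¹⁹)(1.05×10⁻⁴)) ≈ 4.80×10⁻⁶ V.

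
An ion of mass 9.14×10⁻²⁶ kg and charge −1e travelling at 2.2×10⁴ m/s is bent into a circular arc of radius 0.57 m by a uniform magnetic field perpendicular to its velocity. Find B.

B ≈ 0.022 T

From |q|vB = mv²/r, B = mv/(|q|r).
B = (9.14×10⁻²⁶)(2.2×10⁴)/((1.602×10⁻¹⁹)(0.57)) ≈ 0.022 T.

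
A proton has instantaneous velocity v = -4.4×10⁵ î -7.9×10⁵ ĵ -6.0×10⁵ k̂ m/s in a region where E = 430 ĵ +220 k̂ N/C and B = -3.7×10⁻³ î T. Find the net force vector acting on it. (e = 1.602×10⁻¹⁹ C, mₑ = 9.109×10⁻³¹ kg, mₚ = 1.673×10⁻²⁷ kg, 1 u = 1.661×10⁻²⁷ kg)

F ≈ (0, 4.25×10⁻¹⁶, -4.33×10⁻¹⁶) N

v×B = (0, 2220, -2920) N/C.
E + v×B = (0, 2650, -2700) N/C.
F = q(E + v×B) = (1.602×10⁻¹⁹ C)·(0, 2650, -2700) = (0, 4.25×10⁻¹⁶, -4.33×10⁻¹⁶) N.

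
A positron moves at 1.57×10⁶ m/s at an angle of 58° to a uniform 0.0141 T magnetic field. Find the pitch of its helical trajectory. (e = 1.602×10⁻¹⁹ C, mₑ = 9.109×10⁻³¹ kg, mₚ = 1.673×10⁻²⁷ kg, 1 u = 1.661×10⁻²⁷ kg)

p ≈ 2.11×10⁻³ m

v∥ = v cosθ = 1.57×10⁶·cos58° ≈ 8.320×10⁵ m/s.
T = 2πm/(|q|B) = 2π(9.109×10⁻³¹)/((1.602×10⁻¹⁹)(0.0141)) ≈ 2.534×10⁻⁹ s.
pitch = v∥ T = (8.320×10⁵)(2.534×10⁻⁹) ≈ 2.11×10⁻³ m.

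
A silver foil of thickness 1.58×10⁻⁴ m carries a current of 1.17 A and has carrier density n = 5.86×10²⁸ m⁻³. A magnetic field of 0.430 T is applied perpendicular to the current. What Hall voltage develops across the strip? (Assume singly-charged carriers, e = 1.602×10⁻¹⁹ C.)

V_H = IB/(n e t).
V_H = (1.17)(0.430)/((5.86×10²⁸)(1.602×10⁻¹⁹)(1.58×10⁻⁴)) ≈ 3.39×10⁻⁷ V.

V_H ≈ 3.39×10⁻⁷ V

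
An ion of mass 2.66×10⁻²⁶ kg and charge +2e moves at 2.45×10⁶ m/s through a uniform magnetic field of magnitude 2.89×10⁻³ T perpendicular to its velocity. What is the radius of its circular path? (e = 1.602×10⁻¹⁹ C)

r ≈ 70.4 m

The magnetic force provides the centripetal force: |q|vB = mv²/r.
r = mv/(|q|B) = (2.66×10⁻²⁶)(2.45×10⁶)/((3.204×10⁻¹⁹)(2.89×10⁻³)) ≈ 70.4 m.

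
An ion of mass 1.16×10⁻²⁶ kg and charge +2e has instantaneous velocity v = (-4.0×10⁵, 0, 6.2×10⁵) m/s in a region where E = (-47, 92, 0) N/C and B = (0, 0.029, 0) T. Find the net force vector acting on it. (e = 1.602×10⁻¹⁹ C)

v×B = (-1.80×10⁴, 0, -1.16×10⁴) N/C.
E + v×B = (-1.80×10⁴, 92.0, -1.16×10⁴) N/C.
F = q(E + v×B) = (3.204×10⁻¹⁹ C)·(-1.80×10⁴, 92.0, -1.16×10⁴) = (-5.78×10⁻¹⁵, 2.95×10⁻¹⁷, -3.72×10⁻¹⁵) N.

F ≈ (-5.78×10⁻¹⁵, 2.95×10⁻¹⁷, -3.72×10⁻¹⁵) N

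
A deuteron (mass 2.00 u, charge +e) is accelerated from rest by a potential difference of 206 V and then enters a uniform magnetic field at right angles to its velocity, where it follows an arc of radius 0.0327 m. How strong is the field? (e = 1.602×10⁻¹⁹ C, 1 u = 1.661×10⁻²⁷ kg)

B ≈ 0.0894 T

v = √(2|q|V/m) = √(2·1.602×10⁻¹⁹·206/3.322×10⁻²⁷) ≈ 1.410×10⁵ m/s.
B = mv/(|q|r) = (3.322×10⁻²⁷)(1.410×10⁵)/((1.602×10⁻¹⁹)(0.0327)) ≈ 0.0894 T.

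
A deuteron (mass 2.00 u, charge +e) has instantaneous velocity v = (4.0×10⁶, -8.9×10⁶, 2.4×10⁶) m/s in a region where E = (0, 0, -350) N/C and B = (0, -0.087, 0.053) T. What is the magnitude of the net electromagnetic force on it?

|F| ≈ 7.77×10⁻¹⁴ N

v×B = (-2.63×10⁵, -2.12×10⁵, -3.48×10⁵) N/C.
E + v×B = (-2.63×10⁵, -2.12×10⁵, -3.48×10⁵) N/C.
F = q(E + v×B) = (1.602×10⁻¹⁹ C)·(-2.63×10⁵, -2.12×10⁵, -3.48×10⁵) = (-4.21×10⁻¹⁴, -3.40×10⁻¹⁴, -5.58×10⁻¹⁴) N.
|F| = 7.77×10⁻¹⁴ N.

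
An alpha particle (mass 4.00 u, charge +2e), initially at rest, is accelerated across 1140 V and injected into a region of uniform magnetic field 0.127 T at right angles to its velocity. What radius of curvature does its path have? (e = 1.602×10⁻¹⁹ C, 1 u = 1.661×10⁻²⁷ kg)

r ≈ 0.0541 m

Acceleration: |q|V = ½mv² ⇒ v = √(2|q|V/m) = √(2·3.204×10⁻¹⁹·1140/6.644×10⁻²⁷) ≈ 3.316×10⁵ m/s.
In the field: r = mv/(|q|B) = (6.644×10⁻²⁷)(3.316×10⁵)/((3.204×10⁻¹⁹)(0.127)) ≈ 0.0541 m.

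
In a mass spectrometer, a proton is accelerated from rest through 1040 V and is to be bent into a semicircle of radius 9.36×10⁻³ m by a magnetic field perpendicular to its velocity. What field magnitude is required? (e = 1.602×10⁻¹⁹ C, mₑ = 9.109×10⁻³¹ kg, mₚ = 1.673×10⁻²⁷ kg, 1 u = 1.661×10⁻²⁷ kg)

v = √(2|q|V/m) = √(2·1.602×10⁻¹⁹·1040/1.673×10⁻²⁷) ≈ 4.463×10⁵ m/s.
B = mv/(|q|r) = (1.673×10⁻²⁷)(4.463×10⁵)/((1.602×10⁻¹⁹)(9.36×10⁻³)) ≈ 0.498 T.

B ≈ 0.498 T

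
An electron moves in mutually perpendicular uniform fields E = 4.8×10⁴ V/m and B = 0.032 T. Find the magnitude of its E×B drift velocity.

The steady drift has the magnetic force balancing the electric force, so v_d = E/B.
v_d = 4.8×10⁴/0.032 = 1.5×10⁶ m/s.

v_d ≈ 1.5×10⁶ m/s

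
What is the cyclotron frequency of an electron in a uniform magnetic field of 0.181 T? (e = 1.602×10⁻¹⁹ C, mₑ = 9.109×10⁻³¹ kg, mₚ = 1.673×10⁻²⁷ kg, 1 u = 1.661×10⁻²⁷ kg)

f ≈ 5.07×10⁹ Hz

f = |q|B/(2πm).
f = (1.602×10⁻¹⁹)(0.181)/(2π·9.109×10⁻³¹) ≈ 5.07×10⁹ Hz.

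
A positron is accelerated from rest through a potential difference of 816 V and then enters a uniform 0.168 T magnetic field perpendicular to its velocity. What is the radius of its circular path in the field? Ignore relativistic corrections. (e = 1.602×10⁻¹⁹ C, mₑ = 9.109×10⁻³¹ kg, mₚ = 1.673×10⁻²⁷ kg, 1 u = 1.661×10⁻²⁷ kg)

Acceleration: |q|V = ½mv² ⇒ v = √(2|q|V/m) = √(2·1.602×10⁻¹⁹·816/9.109×10⁻³¹) ≈ 1.694×10⁷ m/s.
In the field: r = mv/(|q|B) = (9.109×10⁻³¹)(1.694×10⁷)/((1.602×10⁻¹⁹)(0.168)) ≈ 5.73×10⁻⁴ m.

r ≈ 5.73×10⁻⁴ m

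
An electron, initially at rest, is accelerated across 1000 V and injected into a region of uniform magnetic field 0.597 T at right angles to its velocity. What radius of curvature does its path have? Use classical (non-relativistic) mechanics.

r ≈ 1.79×10⁻⁴ m

Acceleration: |q|V = ½mv² ⇒ v = √(2|q|V/m) = √(2·1.602×10⁻¹⁹·1000/9.109×10⁻³¹) ≈ 1.875×10⁷ m/s.
In the field: r = mv/(|q|B) = (9.109×10⁻³¹)(1.875×10⁷)/((1.602×10⁻¹⁹)(0.597)) ≈ 1.79×10⁻⁴ m.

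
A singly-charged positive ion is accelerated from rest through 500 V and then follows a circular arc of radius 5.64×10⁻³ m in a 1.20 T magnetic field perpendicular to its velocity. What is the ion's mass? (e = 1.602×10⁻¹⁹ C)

Combine |q|V = ½mv² and r = mv/(|q|B): eliminate v to get m = qB²r²/(2V).
m = (1.602×10⁻¹⁹)(1.20)²(5.64×10⁻³)²/(2·500) ≈ 7.34×10⁻²⁷ kg.

m ≈ 7.34×10⁻²⁷ kg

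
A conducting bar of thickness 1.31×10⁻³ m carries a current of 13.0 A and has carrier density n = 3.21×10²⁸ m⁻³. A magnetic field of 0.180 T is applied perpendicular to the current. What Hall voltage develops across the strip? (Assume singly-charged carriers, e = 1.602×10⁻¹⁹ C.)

V_H = IB/(n e t).
V_H = (13.0)(0.180)/((3.21×10²⁸)(1.602×10⁻¹⁹)(1.31×10⁻³)) ≈ 3.47×10⁻⁷ V.

V_H ≈ 3.47×10⁻⁷ V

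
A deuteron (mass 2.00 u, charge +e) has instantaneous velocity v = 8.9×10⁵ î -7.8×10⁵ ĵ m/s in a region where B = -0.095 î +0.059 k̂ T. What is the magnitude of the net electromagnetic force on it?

v×B = (-4.60×10⁴, -5.25×10⁴, -7.41×10⁴) N/C.
F = q v×B = (1.602×10⁻¹⁹ C)·(-4.60×10⁴, -5.25×10⁴, -7.41×10⁴) = (-7.37×10⁻¹⁵, -8.41×10⁻¹⁵, -1.19×10⁻¹⁴) N.
|F| = 1.63×10⁻¹⁴ N.

|F| ≈ 1.63×10⁻¹⁴ N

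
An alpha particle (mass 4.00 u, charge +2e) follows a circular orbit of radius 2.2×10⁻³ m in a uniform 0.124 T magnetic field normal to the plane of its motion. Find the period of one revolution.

The cyclotron period depends only on m, q, B: T = 2πm/(|q|B).
T = 2π(6.644×10⁻²⁷)/((3.204×10⁻¹⁹)(0.124)) ≈ 1.05×10⁻⁶ s.

T ≈ 1.05×10⁻⁶ s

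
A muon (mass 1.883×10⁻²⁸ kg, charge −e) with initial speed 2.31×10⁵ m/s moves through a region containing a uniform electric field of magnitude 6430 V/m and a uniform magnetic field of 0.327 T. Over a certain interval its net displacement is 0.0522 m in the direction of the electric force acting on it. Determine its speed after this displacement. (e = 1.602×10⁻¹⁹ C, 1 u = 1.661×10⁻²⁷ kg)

v_f ≈ 7.90×10⁵ m/s

B does no work; ΔKE = |q|E d.
½mv_f² = ½mv₀² + |q|Ed = ½(1.883×10⁻²⁸)(2.31×10⁵)² + (1.602×10⁻¹⁹)(6430)(0.0522) ≈ 5.024×10⁻¹⁸ J + 5.377×10⁻¹⁷ J ≈ 5.879×10⁻¹⁷ J.
v_f = √(2·5.879×10⁻¹⁷/1.883×10⁻²⁸) ≈ 7.90×10⁵ m/s.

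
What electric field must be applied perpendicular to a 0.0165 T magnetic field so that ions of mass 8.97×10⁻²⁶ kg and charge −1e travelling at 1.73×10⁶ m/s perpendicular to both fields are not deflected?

E = 2.85×10⁴ V/m

For straight-line motion qE = qvB, so E = vB.
E = 1.73×10⁶ × 0.0165 = 2.85×10⁴ V/m.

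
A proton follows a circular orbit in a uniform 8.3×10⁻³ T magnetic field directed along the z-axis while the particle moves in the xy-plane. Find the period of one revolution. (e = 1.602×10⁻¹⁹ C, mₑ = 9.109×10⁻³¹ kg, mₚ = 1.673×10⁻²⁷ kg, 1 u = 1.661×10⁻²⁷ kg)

T ≈ 7.9×10⁻⁶ s

The cyclotron period depends only on m, q, B: T = 2πm/(|q|B).
T = 2π(1.673×10⁻²⁷)/((1.602×10⁻¹⁹)(8.3×10⁻³)) ≈ 7.9×10⁻⁶ s.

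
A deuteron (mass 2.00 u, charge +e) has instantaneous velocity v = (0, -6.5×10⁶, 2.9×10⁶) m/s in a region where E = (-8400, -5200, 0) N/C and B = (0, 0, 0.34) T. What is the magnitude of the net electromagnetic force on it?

v×B = (-2.21×10⁶, 0, 0) N/C.
E + v×B = (-2.22×10⁶, -5200, 0) N/C.
F = q(E + v×B) = (1.602×10⁻¹⁹ C)·(-2.22×10⁶, -5200, 0) = (-3.55×10⁻¹³, -8.33×10⁻¹⁶, 0) N.
|F| = 3.55×10⁻¹³ N.

|F| ≈ 3.55×10⁻¹³ N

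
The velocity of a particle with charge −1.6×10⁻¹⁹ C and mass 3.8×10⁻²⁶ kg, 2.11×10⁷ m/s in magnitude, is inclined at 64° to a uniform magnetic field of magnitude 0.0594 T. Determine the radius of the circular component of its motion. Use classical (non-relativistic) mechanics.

r ≈ 75.8 m

v⊥ = v sinθ = 2.11×10⁷·sin64° ≈ 1.896×10⁷ m/s.
r = m v⊥/(|q|B) = (3.8×10⁻²⁶)(1.896×10⁷)/((1.6×10⁻¹⁹)(0.0594)) ≈ 75.8 m.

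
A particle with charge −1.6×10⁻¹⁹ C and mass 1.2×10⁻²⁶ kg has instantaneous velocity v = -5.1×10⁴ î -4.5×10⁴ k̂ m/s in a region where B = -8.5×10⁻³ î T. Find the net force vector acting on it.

F ≈ (0, -6.12×10⁻¹⁷, 0) N

v×B = (0, 382, 0) N/C.
F = q v×B = (−1.6×10⁻¹⁹ C)·(0, 382, 0) = (0, -6.12×10⁻¹⁷, 0) N.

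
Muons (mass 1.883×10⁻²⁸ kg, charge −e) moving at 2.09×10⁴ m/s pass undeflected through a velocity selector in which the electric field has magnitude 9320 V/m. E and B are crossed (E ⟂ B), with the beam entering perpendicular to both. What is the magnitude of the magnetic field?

Balance of forces in the selector: qE = qvB ⇒ B = E/v.
B = 9320/2.09×10⁴ = 0.446 T.

B = 0.446 T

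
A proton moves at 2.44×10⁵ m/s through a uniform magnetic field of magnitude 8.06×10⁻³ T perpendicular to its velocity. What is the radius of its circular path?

r ≈ 0.316 m

The magnetic force provides the centripetal force: |q|vB = mv²/r.
r = mv/(|q|B) = (1.673×10⁻²⁷)(2.44×10⁵)/((1.602×10⁻¹⁹)(8.06×10⁻³)) ≈ 0.316 m.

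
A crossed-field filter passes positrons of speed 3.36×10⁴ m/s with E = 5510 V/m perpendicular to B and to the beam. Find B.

B = 0.164 T

Balance of forces in the selector: qE = qvB ⇒ B = E/v.
B = 5510/3.36×10⁴ = 0.164 T.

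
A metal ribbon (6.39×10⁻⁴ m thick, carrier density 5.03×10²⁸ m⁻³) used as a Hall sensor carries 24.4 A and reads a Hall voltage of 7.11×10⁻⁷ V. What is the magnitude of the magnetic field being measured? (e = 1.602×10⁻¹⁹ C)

B ≈ 0.150 T

From V_H = IB/(n e t), B = V_H n e t / I.
B = (7.11×10⁻⁷)(5.03×10²⁸)(1.602×10⁻¹⁹)(6.39×10⁻⁴)/24.4 ≈ 0.150 T.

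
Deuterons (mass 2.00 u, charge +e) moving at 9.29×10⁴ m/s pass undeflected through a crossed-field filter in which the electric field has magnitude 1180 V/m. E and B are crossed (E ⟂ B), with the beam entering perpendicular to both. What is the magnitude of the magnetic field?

Balance of forces in the selector: qE = qvB ⇒ B = E/v.
B = 1180/9.29×10⁴ = 0.0127 T.

B = 0.0127 T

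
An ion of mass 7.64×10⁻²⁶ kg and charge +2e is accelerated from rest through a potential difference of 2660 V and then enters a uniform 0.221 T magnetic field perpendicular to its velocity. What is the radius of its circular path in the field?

Acceleration: |q|V = ½mv² ⇒ v = √(2|q|V/m) = √(2·3.204×10⁻¹⁹·2660/7.64×10⁻²⁶) ≈ 1.494×10⁵ m/s.
In the field: r = mv/(|q|B) = (7.64×10⁻²⁶)(1.494×10⁵)/((3.204×10⁻¹⁹)(0.221)) ≈ 0.161 m.

r ≈ 0.161 m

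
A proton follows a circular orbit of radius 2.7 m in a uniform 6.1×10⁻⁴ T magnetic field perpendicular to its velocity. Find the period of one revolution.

T ≈ 1.1×10⁻⁴ s

The cyclotron period depends only on m, q, B: T = 2πm/(|q|B).
T = 2π(1.673×10⁻²⁷)/((1.602×10⁻¹⁹)(6.1×10⁻⁴)) ≈ 1.1×10⁻⁴ s.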